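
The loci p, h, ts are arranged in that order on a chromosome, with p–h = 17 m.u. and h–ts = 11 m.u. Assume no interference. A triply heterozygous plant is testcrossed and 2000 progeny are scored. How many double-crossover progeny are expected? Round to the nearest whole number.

Map distances give recombination frequencies of 0.170 and 0.110 for the two intervals.
With no interference, expected double-crossover frequency = 0.170 × 0.110 = 0.01870.
Expected number = 0.01870 × 2000 = 37.40 ≈ 37.

37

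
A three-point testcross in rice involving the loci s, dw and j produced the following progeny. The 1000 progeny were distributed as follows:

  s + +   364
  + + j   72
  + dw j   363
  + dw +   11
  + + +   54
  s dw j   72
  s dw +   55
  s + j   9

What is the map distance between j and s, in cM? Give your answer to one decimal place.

14.6 cM

The two most frequent reciprocal classes, + dw j and s + +, are the parental types, so the F1 was + dw j / s + +.
The two rarest classes, + dw + and s + j, are the double crossovers. Comparing them with the parentals, only the j allele has switched, so j is the middle locus and the order is dw – j – s.
Crossovers in the j–s interval produce the single-crossover classes s dw j and + + + (72 + 54 = 126) plus the double crossovers (20).
RF(j–s) = (126 + 20) / 1000 = 146/1000 = 0.1460 → 14.6 cM.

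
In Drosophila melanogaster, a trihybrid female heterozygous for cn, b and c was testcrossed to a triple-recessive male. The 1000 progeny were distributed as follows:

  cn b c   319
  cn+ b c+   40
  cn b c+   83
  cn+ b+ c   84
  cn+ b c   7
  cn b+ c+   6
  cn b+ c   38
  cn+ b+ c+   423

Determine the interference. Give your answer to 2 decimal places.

The two most frequent reciprocal classes, cn+ b+ c+ and cn b c, are the parental types, so the F1 was cn+ b+ c+ / cn b c.
The two rarest classes, cn b+ c+ and cn+ b c, are the double crossovers. Comparing them with the parentals, only the cn allele has switched, so cn is the middle locus and the order is b – cn – c.
b–cn: (78 + 13)/1000 = 0.0910; cn–c: (167 + 13)/1000 = 0.1800.
Expected DCO frequency = 0.0910 × 0.1800 ≈ 0.01638; observed = 13/1000 ≈ 0.01300.
Coefficient of coincidence = 0.01300/0.01638 ≈ 0.79; interference = 1 − 0.79 = 0.21.

0.21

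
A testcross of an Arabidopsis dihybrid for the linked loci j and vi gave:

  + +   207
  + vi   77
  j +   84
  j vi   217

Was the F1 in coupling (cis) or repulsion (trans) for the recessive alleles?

The two most frequent classes are + + (207) and j vi (217); these are the parental (non-recombinant) types.
So the F1 carried + + on one chromosome and j vi on the other — the recessive alleles are on the same chromosome (cis / coupling).

cis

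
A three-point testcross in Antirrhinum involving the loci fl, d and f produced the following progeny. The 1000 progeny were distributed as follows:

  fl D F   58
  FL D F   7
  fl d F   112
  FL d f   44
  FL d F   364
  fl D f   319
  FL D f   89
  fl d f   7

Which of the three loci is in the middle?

d

The two most frequent reciprocal classes, fl D f and FL d F, are the parental types, so the F1 was fl D f / FL d F.
The two rarest classes, fl d f and FL D F, are the double crossovers. Comparing them with the parentals, only the d allele has switched, so d is the middle locus and the order is f – d – fl.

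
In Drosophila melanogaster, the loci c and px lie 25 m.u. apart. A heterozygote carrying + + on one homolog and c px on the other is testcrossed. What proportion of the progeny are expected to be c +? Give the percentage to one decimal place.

12.5%

A map distance of 25 m.u. corresponds to a recombination frequency of 0.250.
The F1 is + + / c px, so c + is a recombinant gamete class with expected frequency r/2 = 0.250/2 = 0.1250.
That is 0.1250 = 12.5% of the progeny.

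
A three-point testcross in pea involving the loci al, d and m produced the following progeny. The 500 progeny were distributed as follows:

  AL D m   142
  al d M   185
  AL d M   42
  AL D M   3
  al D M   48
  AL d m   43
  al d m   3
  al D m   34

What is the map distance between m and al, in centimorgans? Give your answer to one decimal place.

16.4 centimorgans

The two most frequent reciprocal classes, al d M and AL D m, are the parental types, so the F1 was al d M / AL D m.
The two rarest classes, al d m and AL D M, are the double crossovers. Comparing them with the parentals, only the m allele has switched, so m is the middle locus and the order is d – m – al.
Crossovers in the m–al interval produce the single-crossover classes AL d M and al D m (42 + 34 = 76) plus the double crossovers (6).
RF(m–al) = (76 + 6) / 500 = 82/500 = 0.1640 → 16.4 centimorgans.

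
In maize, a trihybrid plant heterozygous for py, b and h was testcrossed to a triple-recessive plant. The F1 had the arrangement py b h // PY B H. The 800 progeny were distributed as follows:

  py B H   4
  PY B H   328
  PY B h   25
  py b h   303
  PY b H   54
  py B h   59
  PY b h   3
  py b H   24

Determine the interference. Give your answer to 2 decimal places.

The two rarest classes, PY b h and py B H, are the double crossovers. Comparing them with the parentals, only the py allele has switched, so py is the middle locus and the order is h – py – b.
h–py: (49 + 7)/800 = 0.0700; py–b: (113 + 7)/800 = 0.1500.
Expected DCO frequency = 0.0700 × 0.1500 ≈ 0.01050; observed = 7/800 ≈ 0.00875.
Coefficient of coincidence = 0.00875/0.01050 ≈ 0.83; interference = 1 − 0.83 = 0.17.

0.17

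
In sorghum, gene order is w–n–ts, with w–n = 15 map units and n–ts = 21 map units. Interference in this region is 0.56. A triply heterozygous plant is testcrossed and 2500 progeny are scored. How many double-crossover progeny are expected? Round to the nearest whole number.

Map distances give recombination frequencies of 0.150 and 0.210 for the two intervals.
With interference 0.56 (so coincidence = 0.44), expected double-crossover frequency = 0.150 × 0.210 × 0.44 = 0.01386.
Expected number = 0.01386 × 2500 = 34.65 ≈ 35.

35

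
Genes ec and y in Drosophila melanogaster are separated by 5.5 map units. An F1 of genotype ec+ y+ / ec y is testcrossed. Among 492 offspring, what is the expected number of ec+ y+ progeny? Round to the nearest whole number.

A map distance of 5.5 map units corresponds to a recombination frequency of 0.055.
The F1 is ec+ y+ / ec y, so ec+ y+ is a parental gamete class with expected frequency (1 − r)/2 = 0.945/2 = 0.4725.
Expected number = 0.4725 × 492 = 232.47 ≈ 232.

232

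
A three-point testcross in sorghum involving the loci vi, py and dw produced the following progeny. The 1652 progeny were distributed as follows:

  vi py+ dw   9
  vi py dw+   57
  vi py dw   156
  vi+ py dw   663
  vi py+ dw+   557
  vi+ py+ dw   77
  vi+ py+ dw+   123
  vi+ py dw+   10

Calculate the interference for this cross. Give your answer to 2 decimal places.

0.31

The two most frequent reciprocal classes, vi py+ dw+ and vi+ py dw, are the parental types, so the F1 was vi py+ dw+ / vi+ py dw.
The two rarest classes, vi py+ dw and vi+ py dw+, are the double crossovers. Comparing them with the parentals, only the dw allele has switched, so dw is the middle locus and the order is py – dw – vi.
py–dw: (134 + 19)/1652 = 0.0926; dw–vi: (279 + 19)/1652 = 0.1804.
Expected DCO frequency = 0.0926 × 0.1804 ≈ 0.01671; observed = 19/1652 ≈ 0.01150.
Coefficient of coincidence = 0.01150/0.01671 ≈ 0.69; interference = 1 − 0.69 = 0.31.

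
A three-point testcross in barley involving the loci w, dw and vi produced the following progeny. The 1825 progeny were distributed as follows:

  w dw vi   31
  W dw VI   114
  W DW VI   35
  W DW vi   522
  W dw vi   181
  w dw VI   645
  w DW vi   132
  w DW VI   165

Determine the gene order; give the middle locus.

The two most frequent reciprocal classes, w dw VI and W DW vi, are the parental types, so the F1 was w dw VI / W DW vi.
The two rarest classes, w dw vi and W DW VI, are the double crossovers. Comparing them with the parentals, only the vi allele has switched, so vi is the middle locus and the order is dw – vi – w.

vi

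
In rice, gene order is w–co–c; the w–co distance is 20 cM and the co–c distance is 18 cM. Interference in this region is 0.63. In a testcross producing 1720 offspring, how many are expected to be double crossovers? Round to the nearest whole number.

23

Map distances give recombination frequencies of 0.200 and 0.180 for the two intervals.
With interference 0.63 (so coincidence = 0.37), expected double-crossover frequency = 0.200 × 0.180 × 0.37 = 0.01332.
Expected number = 0.01332 × 1720 = 22.91 ≈ 23.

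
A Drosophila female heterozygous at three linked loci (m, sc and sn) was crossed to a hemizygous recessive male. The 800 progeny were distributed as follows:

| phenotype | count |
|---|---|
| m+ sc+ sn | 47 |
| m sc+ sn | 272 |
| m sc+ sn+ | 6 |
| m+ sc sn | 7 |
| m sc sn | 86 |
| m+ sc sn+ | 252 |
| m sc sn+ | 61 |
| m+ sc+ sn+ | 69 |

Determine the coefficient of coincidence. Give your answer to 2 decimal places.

0.51

The two most frequent reciprocal classes, m sc+ sn and m+ sc sn+, are the parental types, so the F1 was m sc+ sn / m+ sc sn+.
The two rarest classes, m sc+ sn+ and m+ sc sn, are the double crossovers. Comparing them with the parentals, only the sn allele has switched, so sn is the middle locus and the order is sc – sn – m.
sc–sn: (155 + 13)/800 = 0.2100; sn–m: (108 + 13)/800 = 0.1512.
Expected DCO frequency = 0.2100 × 0.1512 ≈ 0.03175; observed = 13/800 ≈ 0.01625.
Coefficient of coincidence = 0.01625/0.03175 ≈ 0.51.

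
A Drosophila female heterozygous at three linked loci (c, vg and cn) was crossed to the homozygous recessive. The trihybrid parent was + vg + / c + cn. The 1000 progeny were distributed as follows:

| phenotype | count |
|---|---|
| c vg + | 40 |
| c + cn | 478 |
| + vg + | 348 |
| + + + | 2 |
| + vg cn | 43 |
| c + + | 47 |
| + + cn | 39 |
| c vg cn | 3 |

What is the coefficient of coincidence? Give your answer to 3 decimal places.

0.627

The two rarest classes, + + + and c vg cn, are the double crossovers. Comparing them with the parentals, only the vg allele has switched, so vg is the middle locus and the order is c – vg – cn.
c–vg: (79 + 5)/1000 = 0.0840; vg–cn: (90 + 5)/1000 = 0.0950.
Expected DCO frequency = 0.0840 × 0.0950 ≈ 0.00798; observed = 5/1000 ≈ 0.00500.
Coefficient of coincidence = 0.00500/0.00798 ≈ 0.627.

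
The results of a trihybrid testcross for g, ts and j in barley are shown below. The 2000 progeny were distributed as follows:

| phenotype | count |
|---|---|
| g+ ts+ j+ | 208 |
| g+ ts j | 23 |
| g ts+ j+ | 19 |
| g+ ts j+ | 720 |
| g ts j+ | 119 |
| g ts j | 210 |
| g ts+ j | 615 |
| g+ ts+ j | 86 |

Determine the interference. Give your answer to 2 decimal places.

0.26

The two most frequent reciprocal classes, g+ ts j+ and g ts+ j, are the parental types, so the F1 was g+ ts j+ / g ts+ j.
The two rarest classes, g+ ts j and g ts+ j+, are the double crossovers. Comparing them with the parentals, only the j allele has switched, so j is the middle locus and the order is g – j – ts.
g–j: (205 + 42)/2000 = 0.1235; j–ts: (418 + 42)/2000 = 0.2300.
Expected DCO frequency = 0.1235 × 0.2300 ≈ 0.02840; observed = 42/2000 ≈ 0.02100.
Coefficient of coincidence = 0.02100/0.02840 ≈ 0.74; interference = 1 − 0.74 = 0.26.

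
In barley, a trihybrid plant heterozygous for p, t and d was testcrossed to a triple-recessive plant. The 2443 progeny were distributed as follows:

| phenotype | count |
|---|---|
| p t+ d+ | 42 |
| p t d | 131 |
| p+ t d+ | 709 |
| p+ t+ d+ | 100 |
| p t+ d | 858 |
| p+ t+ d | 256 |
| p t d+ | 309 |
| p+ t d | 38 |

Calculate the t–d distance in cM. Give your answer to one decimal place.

The two most frequent reciprocal classes, p+ t d+ and p t+ d, are the parental types, so the F1 was p+ t d+ / p t+ d.
The two rarest classes, p+ t d and p t+ d+, are the double crossovers. Comparing them with the parentals, only the d allele has switched, so d is the middle locus and the order is t – d – p.
Crossovers in the t–d interval produce the single-crossover classes p+ t+ d+ and p t d (100 + 131 = 231) plus the double crossovers (80).
RF(t–d) = (231 + 80) / 2443 = 311/2443 = 0.1273 → 12.7 cM.

12.7 cM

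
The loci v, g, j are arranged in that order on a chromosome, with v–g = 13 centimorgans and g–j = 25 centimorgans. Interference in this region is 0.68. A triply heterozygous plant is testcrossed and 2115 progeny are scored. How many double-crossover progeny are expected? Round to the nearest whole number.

Map distances give recombination frequencies of 0.130 and 0.250 for the two intervals.
With interference 0.68 (so coincidence = 0.32), expected double-crossover frequency = 0.130 × 0.250 × 0.32 = 0.01040.
Expected number = 0.01040 × 2115 = 22.00 ≈ 22.

22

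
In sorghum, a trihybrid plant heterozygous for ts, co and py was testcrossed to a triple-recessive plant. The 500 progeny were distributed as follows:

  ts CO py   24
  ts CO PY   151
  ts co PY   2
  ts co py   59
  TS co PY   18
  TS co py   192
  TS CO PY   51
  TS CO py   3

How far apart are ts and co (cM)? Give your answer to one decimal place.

23.0 cM

The two most frequent reciprocal classes, ts CO PY and TS co py, are the parental types, so the F1 was ts CO PY / TS co py.
The two rarest classes, ts co PY and TS CO py, are the double crossovers. Comparing them with the parentals, only the co allele has switched, so co is the middle locus and the order is ts – co – py.
Crossovers in the ts–co interval produce the single-crossover classes TS CO PY and ts co py (51 + 59 = 110) plus the double crossovers (5).
RF(ts–co) = (110 + 5) / 500 = 115/500 = 0.2300 → 23.0 cM.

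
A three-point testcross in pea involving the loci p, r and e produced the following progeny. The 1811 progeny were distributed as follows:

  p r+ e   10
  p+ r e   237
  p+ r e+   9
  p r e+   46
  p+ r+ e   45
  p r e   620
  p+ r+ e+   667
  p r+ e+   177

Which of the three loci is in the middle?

r

The two most frequent reciprocal classes, p+ r+ e+ and p r e, are the parental types, so the F1 was p+ r+ e+ / p r e.
The two rarest classes, p+ r e+ and p r+ e, are the double crossovers. Comparing them with the parentals, only the r allele has switched, so r is the middle locus and the order is e – r – p.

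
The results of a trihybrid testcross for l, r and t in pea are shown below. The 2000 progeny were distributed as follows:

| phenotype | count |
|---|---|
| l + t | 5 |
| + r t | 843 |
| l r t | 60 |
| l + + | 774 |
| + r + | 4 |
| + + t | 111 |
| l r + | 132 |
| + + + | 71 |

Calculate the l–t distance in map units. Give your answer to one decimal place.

The two most frequent reciprocal classes, + r t and l + +, are the parental types, so the F1 was + r t / l + +.
The two rarest classes, + r + and l + t, are the double crossovers. Comparing them with the parentals, only the t allele has switched, so t is the middle locus and the order is l – t – r.
Crossovers in the l–t interval produce the single-crossover classes l r t and + + + (60 + 71 = 131) plus the double crossovers (9).
RF(l–t) = (131 + 9) / 2000 = 140/2000 = 0.0700 → 7.0 map units.

7.0 map units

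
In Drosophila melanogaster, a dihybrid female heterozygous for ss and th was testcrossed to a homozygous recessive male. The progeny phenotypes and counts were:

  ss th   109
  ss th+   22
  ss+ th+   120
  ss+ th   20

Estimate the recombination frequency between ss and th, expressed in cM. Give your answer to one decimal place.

The two most frequent classes, ss+ th+ (120) and ss th (109), are the parental types, so the F1 was ss+ th+ / ss th.
The recombinant classes are ss+ th and ss th+: 20 + 22 = 42.
Recombination frequency = 42/271 = 0.1550 ≈ 15.5%, i.e. 15.5 cM.

15.5 cM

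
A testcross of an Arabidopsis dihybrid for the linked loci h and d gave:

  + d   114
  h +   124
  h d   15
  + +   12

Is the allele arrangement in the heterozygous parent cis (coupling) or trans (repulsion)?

trans

The two most frequent classes are + d (114) and h + (124); these are the parental (non-recombinant) types.
So the F1 carried + d on one chromosome and h + on the other — the recessive alleles are on opposite chromosomes (trans / repulsion).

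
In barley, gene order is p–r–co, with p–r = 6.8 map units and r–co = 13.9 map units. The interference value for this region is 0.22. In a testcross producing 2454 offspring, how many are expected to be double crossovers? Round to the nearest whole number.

18

Map distances give recombination frequencies of 0.068 and 0.139 for the two intervals.
With interference 0.22 (so coincidence = 0.78), expected double-crossover frequency = 0.068 × 0.139 × 0.78 = 0.00737.
Expected number = 0.00737 × 2454 = 18.09 ≈ 18.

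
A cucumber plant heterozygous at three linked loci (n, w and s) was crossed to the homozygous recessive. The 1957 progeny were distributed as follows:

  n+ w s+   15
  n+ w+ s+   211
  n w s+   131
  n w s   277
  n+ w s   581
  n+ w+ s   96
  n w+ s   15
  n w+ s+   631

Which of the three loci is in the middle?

The two most frequent reciprocal classes, n w+ s+ and n+ w s, are the parental types, so the F1 was n w+ s+ / n+ w s.
The two rarest classes, n w+ s and n+ w s+, are the double crossovers. Comparing them with the parentals, only the s allele has switched, so s is the middle locus and the order is n – s – w.

s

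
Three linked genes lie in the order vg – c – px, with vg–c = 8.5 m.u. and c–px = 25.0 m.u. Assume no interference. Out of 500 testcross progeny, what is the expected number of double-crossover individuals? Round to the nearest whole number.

11

Map distances give recombination frequencies of 0.085 and 0.250 for the two intervals.
With no interference, expected double-crossover frequency = 0.085 × 0.250 = 0.02125.
Expected number = 0.02125 × 500 = 10.62 ≈ 11.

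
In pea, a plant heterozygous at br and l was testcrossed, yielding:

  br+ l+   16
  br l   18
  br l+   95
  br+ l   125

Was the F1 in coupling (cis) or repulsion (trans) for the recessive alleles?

The two most frequent classes are br+ l (125) and br l+ (95); these are the parental (non-recombinant) types.
So the F1 carried br+ l on one chromosome and br l+ on the other — the recessive alleles are on opposite chromosomes (trans / repulsion).

trans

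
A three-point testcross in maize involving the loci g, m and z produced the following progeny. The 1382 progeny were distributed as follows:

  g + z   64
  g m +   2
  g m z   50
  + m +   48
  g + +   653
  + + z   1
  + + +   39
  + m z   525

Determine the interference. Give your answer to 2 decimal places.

0.61

The two most frequent reciprocal classes, g + + and + m z, are the parental types, so the F1 was g + + / + m z.
The two rarest classes, g m + and + + z, are the double crossovers. Comparing them with the parentals, only the m allele has switched, so m is the middle locus and the order is z – m – g.
z–m: (112 + 3)/1382 = 0.0832; m–g: (89 + 3)/1382 = 0.0666.
Expected DCO frequency = 0.0832 × 0.0666 ≈ 0.00554; observed = 3/1382 ≈ 0.00217.
Coefficient of coincidence = 0.00217/0.00554 ≈ 0.39; interference = 1 − 0.39 = 0.61.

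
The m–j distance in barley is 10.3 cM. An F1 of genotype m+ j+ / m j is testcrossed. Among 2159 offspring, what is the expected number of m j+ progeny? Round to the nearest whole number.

A map distance of 10.3 cM corresponds to a recombination frequency of 0.103.
The F1 is m+ j+ / m j, so m j+ is a recombinant gamete class with expected frequency r/2 = 0.103/2 = 0.0515.
Expected number = 0.0515 × 2159 = 111.19 ≈ 111.

111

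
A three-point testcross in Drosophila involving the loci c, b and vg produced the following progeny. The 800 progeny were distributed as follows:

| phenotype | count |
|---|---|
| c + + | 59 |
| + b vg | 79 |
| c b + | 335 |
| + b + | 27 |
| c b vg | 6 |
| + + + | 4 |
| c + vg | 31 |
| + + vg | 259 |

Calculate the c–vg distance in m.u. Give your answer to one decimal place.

The two most frequent reciprocal classes, + + vg and c b +, are the parental types, so the F1 was + + vg / c b +.
The two rarest classes, + + + and c b vg, are the double crossovers. Comparing them with the parentals, only the vg allele has switched, so vg is the middle locus and the order is c – vg – b.
Crossovers in the c–vg interval produce the single-crossover classes c + vg and + b + (31 + 27 = 58) plus the double crossovers (10).
RF(c–vg) = (58 + 10) / 800 = 68/800 = 0.0850 → 8.5 m.u.

8.5 m.u.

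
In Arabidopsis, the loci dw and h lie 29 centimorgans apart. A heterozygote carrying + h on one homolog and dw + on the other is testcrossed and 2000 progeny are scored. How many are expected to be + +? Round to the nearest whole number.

290

A map distance of 29 centimorgans corresponds to a recombination frequency of 0.290.
The F1 is + h / dw +, so + + is a recombinant gamete class with expected frequency r/2 = 0.290/2 = 0.1450.
Expected number = 0.1450 × 2000 = 290.00 ≈ 290.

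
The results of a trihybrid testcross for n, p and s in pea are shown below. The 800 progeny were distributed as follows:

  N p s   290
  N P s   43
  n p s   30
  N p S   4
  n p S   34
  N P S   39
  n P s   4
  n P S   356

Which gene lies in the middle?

The two most frequent reciprocal classes, n P S and N p s, are the parental types, so the F1 was n P S / N p s.
The two rarest classes, n P s and N p S, are the double crossovers. Comparing them with the parentals, only the s allele has switched, so s is the middle locus and the order is p – s – n.

s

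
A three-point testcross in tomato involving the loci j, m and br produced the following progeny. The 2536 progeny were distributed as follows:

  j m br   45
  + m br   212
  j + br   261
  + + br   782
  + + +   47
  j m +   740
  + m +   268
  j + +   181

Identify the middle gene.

The two most frequent reciprocal classes, + + br and j m +, are the parental types, so the F1 was + + br / j m +.
The two rarest classes, + + + and j m br, are the double crossovers. Comparing them with the parentals, only the br allele has switched, so br is the middle locus and the order is m – br – j.

br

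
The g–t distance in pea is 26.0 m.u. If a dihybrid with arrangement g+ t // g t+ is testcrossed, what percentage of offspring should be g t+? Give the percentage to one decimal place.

A map distance of 26.0 m.u. corresponds to a recombination frequency of 0.260.
The F1 is g+ t / g t+, so g t+ is a parental gamete class with expected frequency (1 − r)/2 = 0.740/2 = 0.3700.
That is 0.3700 = 37.0% of the progeny.

37.0%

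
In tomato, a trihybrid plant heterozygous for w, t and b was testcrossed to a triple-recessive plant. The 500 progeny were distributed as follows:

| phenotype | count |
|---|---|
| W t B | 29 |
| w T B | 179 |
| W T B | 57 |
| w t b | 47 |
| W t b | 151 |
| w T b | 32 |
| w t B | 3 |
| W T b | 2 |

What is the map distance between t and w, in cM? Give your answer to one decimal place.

21.8 cM

The two most frequent reciprocal classes, w T B and W t b, are the parental types, so the F1 was w T B / W t b.
The two rarest classes, w t B and W T b, are the double crossovers. Comparing them with the parentals, only the t allele has switched, so t is the middle locus and the order is b – t – w.
Crossovers in the t–w interval produce the single-crossover classes W T B and w t b (57 + 47 = 104) plus the double crossovers (5).
RF(t–w) = (104 + 5) / 500 = 109/500 = 0.2180 → 21.8 cM.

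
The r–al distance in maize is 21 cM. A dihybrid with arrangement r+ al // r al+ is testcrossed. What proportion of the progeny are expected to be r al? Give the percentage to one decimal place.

A map distance of 21 cM corresponds to a recombination frequency of 0.210.
The F1 is r+ al / r al+, so r al is a recombinant gamete class with expected frequency r/2 = 0.210/2 = 0.1050.
That is 0.1050 = 10.5% of the progeny.

10.5%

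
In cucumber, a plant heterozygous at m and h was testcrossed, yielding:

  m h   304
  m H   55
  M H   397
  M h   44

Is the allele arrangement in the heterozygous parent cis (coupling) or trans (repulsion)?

The two most frequent classes are M H (397) and m h (304); these are the parental (non-recombinant) types.
So the F1 carried M H on one chromosome and m h on the other — the recessive alleles are on the same chromosome (cis / coupling).

cis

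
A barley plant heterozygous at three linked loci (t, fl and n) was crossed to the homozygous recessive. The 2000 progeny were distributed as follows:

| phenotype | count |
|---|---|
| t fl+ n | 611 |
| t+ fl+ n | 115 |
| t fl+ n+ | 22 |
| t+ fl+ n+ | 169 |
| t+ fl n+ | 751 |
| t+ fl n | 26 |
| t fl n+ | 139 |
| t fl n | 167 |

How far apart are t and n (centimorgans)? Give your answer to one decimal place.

The two most frequent reciprocal classes, t+ fl n+ and t fl+ n, are the parental types, so the F1 was t+ fl n+ / t fl+ n.
The two rarest classes, t+ fl n and t fl+ n+, are the double crossovers. Comparing them with the parentals, only the n allele has switched, so n is the middle locus and the order is t – n – fl.
Crossovers in the t–n interval produce the single-crossover classes t fl n+ and t+ fl+ n (139 + 115 = 254) plus the double crossovers (48).
RF(t–n) = (254 + 48) / 2000 = 302/2000 = 0.1510 → 15.1 centimorgans.

15.1 centimorgans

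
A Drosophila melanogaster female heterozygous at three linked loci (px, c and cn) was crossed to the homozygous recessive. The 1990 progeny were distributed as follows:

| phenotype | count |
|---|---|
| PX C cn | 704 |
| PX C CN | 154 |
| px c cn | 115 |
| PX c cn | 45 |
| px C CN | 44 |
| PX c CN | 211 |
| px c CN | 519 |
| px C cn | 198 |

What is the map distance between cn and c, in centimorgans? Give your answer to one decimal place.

18.0 centimorgans

The two most frequent reciprocal classes, px c CN and PX C cn, are the parental types, so the F1 was px c CN / PX C cn.
The two rarest classes, px C CN and PX c cn, are the double crossovers. Comparing them with the parentals, only the c allele has switched, so c is the middle locus and the order is cn – c – px.
Crossovers in the cn–c interval produce the single-crossover classes px c cn and PX C CN (115 + 154 = 269) plus the double crossovers (89).
RF(cn–c) = (269 + 89) / 1990 = 358/1990 = 0.1799 → 18.0 centimorgans.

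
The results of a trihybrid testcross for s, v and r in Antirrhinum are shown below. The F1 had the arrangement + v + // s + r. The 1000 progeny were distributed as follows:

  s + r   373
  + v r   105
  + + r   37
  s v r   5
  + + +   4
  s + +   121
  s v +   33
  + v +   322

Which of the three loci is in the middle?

v

The two rarest classes, + + + and s v r, are the double crossovers. Comparing them with the parentals, only the v allele has switched, so v is the middle locus and the order is s – v – r.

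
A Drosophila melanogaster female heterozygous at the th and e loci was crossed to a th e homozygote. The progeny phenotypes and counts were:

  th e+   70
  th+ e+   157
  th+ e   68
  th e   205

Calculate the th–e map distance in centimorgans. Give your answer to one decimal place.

27.6 centimorgans

The two most frequent classes, th+ e+ (157) and th e (205), are the parental types, so the F1 was th+ e+ / th e.
The recombinant classes are th+ e and th e+: 68 + 70 = 138.
Recombination frequency = 138/500 = 0.2760 ≈ 27.6%, i.e. 27.6 centimorgans.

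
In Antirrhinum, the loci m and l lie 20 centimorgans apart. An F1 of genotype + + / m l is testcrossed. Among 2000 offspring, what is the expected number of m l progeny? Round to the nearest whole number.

800

A map distance of 20 centimorgans corresponds to a recombination frequency of 0.200.
The F1 is + + / m l, so m l is a parental gamete class with expected frequency (1 − r)/2 = 0.800/2 = 0.4000.
Expected number = 0.4000 × 2000 = 800.00 ≈ 800.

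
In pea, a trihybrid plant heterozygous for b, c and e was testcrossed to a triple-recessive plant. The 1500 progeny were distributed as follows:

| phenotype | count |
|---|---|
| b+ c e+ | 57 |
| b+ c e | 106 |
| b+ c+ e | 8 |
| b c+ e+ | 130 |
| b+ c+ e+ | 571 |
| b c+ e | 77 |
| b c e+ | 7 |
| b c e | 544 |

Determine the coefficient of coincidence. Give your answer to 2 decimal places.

0.60

The two most frequent reciprocal classes, b c e and b+ c+ e+, are the parental types, so the F1 was b c e / b+ c+ e+.
The two rarest classes, b c e+ and b+ c+ e, are the double crossovers. Comparing them with the parentals, only the e allele has switched, so e is the middle locus and the order is c – e – b.
c–e: (134 + 15)/1500 = 0.0993; e–b: (236 + 15)/1500 = 0.1673.
Expected DCO frequency = 0.0993 × 0.1673 ≈ 0.01661; observed = 15/1500 ≈ 0.01000.
Coefficient of coincidence = 0.01000/0.01661 ≈ 0.60.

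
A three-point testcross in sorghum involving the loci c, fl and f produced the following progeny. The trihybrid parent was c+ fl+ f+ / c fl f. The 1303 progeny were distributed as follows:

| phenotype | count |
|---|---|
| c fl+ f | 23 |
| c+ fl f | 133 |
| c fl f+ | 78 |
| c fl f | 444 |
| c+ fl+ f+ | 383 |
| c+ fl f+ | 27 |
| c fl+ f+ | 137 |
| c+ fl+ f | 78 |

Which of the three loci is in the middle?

The two rarest classes, c+ fl f+ and c fl+ f, are the double crossovers. Comparing them with the parentals, only the fl allele has switched, so fl is the middle locus and the order is f – fl – c.

fl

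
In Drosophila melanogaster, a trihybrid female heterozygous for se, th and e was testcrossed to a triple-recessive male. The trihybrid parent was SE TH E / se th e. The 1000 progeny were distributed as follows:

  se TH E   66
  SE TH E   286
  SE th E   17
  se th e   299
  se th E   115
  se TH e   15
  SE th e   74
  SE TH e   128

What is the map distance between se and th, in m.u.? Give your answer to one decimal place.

The two rarest classes, SE th E and se TH e, are the double crossovers. Comparing them with the parentals, only the th allele has switched, so th is the middle locus and the order is se – th – e.
Crossovers in the se–th interval produce the single-crossover classes se TH E and SE th e (66 + 74 = 140) plus the double crossovers (32).
RF(se–th) = (140 + 32) / 1000 = 172/1000 = 0.1720 → 17.2 m.u.

17.2 m.u.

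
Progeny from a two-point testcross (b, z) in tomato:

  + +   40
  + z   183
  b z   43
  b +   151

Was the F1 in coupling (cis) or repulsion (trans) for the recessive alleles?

trans

The two most frequent classes are + z (183) and b + (151); these are the parental (non-recombinant) types.
So the F1 carried + z on one chromosome and b + on the other — the recessive alleles are on opposite chromosomes (trans / repulsion).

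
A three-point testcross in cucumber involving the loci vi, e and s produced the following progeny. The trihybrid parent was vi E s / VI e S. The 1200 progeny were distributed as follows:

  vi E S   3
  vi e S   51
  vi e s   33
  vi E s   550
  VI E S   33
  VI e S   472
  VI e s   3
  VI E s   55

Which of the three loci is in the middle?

The two rarest classes, vi E S and VI e s, are the double crossovers. Comparing them with the parentals, only the s allele has switched, so s is the middle locus and the order is e – s – vi.

s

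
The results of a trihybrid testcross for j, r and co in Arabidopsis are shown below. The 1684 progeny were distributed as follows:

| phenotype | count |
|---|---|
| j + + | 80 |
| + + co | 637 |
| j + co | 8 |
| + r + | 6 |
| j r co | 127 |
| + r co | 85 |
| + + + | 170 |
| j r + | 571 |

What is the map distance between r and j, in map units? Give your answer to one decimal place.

10.6 map units

The two most frequent reciprocal classes, j r + and + + co, are the parental types, so the F1 was j r + / + + co.
The two rarest classes, + r + and j + co, are the double crossovers. Comparing them with the parentals, only the j allele has switched, so j is the middle locus and the order is r – j – co.
Crossovers in the r–j interval produce the single-crossover classes j + + and + r co (80 + 85 = 165) plus the double crossovers (14).
RF(r–j) = (165 + 14) / 1684 = 179/1684 = 0.1063 → 10.6 map units.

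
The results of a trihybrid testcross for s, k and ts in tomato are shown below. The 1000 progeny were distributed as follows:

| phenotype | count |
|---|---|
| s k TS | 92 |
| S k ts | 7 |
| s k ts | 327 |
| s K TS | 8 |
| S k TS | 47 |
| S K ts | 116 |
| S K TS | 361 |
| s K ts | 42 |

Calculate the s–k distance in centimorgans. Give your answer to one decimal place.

10.4 centimorgans

The two most frequent reciprocal classes, S K TS and s k ts, are the parental types, so the F1 was S K TS / s k ts.
The two rarest classes, s K TS and S k ts, are the double crossovers. Comparing them with the parentals, only the s allele has switched, so s is the middle locus and the order is ts – s – k.
Crossovers in the s–k interval produce the single-crossover classes S k TS and s K ts (47 + 42 = 89) plus the double crossovers (15).
RF(s–k) = (89 + 15) / 1000 = 104/1000 = 0.1040 → 10.4 centimorgans.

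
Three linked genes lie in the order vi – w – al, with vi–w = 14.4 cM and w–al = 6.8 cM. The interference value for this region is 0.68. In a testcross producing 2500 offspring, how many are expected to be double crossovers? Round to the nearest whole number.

Map distances give recombination frequencies of 0.144 and 0.068 for the two intervals.
With interference 0.68 (so coincidence = 0.32), expected double-crossover frequency = 0.144 × 0.068 × 0.32 = 0.00313.
Expected number = 0.00313 × 2500 = 7.83 ≈ 8.

8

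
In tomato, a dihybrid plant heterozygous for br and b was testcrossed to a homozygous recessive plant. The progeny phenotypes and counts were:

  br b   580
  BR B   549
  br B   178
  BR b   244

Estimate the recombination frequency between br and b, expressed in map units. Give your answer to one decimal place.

The two most frequent classes, BR B (549) and br b (580), are the parental types, so the F1 was BR B / br b.
The recombinant classes are BR b and br B: 244 + 178 = 422.
Recombination frequency = 422/1551 = 0.2721 ≈ 27.2%, i.e. 27.2 map units.

27.2 map units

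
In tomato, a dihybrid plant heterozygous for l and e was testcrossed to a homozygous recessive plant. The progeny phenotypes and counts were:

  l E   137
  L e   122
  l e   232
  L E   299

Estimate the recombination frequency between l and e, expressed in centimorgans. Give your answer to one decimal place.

32.8 centimorgans

The two most frequent classes, L E (299) and l e (232), are the parental types, so the F1 was L E / l e.
The recombinant classes are L e and l E: 122 + 137 = 259.
Recombination frequency = 259/790 = 0.3278 ≈ 32.8%, i.e. 32.8 centimorgans.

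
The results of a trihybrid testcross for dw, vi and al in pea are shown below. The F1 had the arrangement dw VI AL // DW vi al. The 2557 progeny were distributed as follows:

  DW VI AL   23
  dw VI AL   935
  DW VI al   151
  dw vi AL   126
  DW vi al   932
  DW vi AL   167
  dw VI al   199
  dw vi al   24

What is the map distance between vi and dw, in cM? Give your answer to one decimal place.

12.7 cM

The two rarest classes, DW VI AL and dw vi al, are the double crossovers. Comparing them with the parentals, only the dw allele has switched, so dw is the middle locus and the order is vi – dw – al.
Crossovers in the vi–dw interval produce the single-crossover classes dw vi AL and DW VI al (126 + 151 = 277) plus the double crossovers (47).
RF(vi–dw) = (277 + 47) / 2557 = 324/2557 = 0.1267 → 12.7 cM.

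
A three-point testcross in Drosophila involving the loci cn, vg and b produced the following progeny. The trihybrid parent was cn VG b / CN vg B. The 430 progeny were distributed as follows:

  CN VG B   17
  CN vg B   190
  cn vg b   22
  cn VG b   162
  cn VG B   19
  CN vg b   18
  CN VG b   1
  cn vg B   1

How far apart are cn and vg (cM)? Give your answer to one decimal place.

The two rarest classes, CN VG b and cn vg B, are the double crossovers. Comparing them with the parentals, only the cn allele has switched, so cn is the middle locus and the order is b – cn – vg.
Crossovers in the cn–vg interval produce the single-crossover classes cn vg b and CN VG B (22 + 17 = 39) plus the double crossovers (2).
RF(cn–vg) = (39 + 2) / 430 = 41/430 = 0.0953 → 9.5 cM.

9.5 cM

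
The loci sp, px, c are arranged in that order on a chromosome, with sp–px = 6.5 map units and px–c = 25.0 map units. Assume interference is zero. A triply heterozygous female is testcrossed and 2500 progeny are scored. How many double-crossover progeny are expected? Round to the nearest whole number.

Map distances give recombination frequencies of 0.065 and 0.250 for the two intervals.
With no interference, expected double-crossover frequency = 0.065 × 0.250 = 0.01625.
Expected number = 0.01625 × 2500 = 40.62 ≈ 41.

41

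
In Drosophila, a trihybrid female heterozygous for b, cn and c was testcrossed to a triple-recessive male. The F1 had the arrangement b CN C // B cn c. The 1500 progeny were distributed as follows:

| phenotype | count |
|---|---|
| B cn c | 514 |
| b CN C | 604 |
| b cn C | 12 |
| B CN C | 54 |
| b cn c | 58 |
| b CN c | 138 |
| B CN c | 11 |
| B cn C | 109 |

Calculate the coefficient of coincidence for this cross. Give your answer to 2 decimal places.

0.95

The two rarest classes, b cn C and B CN c, are the double crossovers. Comparing them with the parentals, only the cn allele has switched, so cn is the middle locus and the order is b – cn – c.
b–cn: (112 + 23)/1500 = 0.0900; cn–c: (247 + 23)/1500 = 0.1800.
Expected DCO frequency = 0.0900 × 0.1800 ≈ 0.01620; observed = 23/1500 ≈ 0.01533.
Coefficient of coincidence = 0.01533/0.01620 ≈ 0.95.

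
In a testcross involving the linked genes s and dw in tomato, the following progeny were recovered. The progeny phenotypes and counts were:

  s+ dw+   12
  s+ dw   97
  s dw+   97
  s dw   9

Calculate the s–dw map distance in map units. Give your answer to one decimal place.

The two most frequent classes, s+ dw (97) and s dw+ (97), are the parental types, so the F1 was s+ dw / s dw+.
The recombinant classes are s+ dw+ and s dw: 12 + 9 = 21.
Recombination frequency = 21/215 = 0.0977 ≈ 9.8%, i.e. 9.8 map units.

9.8 map units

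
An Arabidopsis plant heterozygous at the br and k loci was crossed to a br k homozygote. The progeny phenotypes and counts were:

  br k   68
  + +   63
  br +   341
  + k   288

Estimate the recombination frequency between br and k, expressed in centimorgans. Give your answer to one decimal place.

The two most frequent classes, + k (288) and br + (341), are the parental types, so the F1 was + k / br +.
The recombinant classes are + + and br k: 63 + 68 = 131.
Recombination frequency = 131/760 = 0.1724 ≈ 17.2%, i.e. 17.2 centimorgans.

17.2 centimorgans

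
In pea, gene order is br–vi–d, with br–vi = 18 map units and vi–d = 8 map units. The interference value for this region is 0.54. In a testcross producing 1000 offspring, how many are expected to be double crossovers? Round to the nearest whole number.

7

Map distances give recombination frequencies of 0.180 and 0.080 for the two intervals.
With interference 0.54 (so coincidence = 0.46), expected double-crossover frequency = 0.180 × 0.080 × 0.46 = 0.00662.
Expected number = 0.00662 × 1000 = 6.62 ≈ 7.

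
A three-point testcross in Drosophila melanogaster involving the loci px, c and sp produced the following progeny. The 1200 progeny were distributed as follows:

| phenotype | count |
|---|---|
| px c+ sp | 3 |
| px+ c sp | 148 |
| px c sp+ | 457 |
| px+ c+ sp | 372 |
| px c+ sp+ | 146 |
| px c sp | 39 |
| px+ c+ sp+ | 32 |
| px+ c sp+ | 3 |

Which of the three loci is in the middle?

px

The two most frequent reciprocal classes, px+ c+ sp and px c sp+, are the parental types, so the F1 was px+ c+ sp / px c sp+.
The two rarest classes, px c+ sp and px+ c sp+, are the double crossovers. Comparing them with the parentals, only the px allele has switched, so px is the middle locus and the order is sp – px – c.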